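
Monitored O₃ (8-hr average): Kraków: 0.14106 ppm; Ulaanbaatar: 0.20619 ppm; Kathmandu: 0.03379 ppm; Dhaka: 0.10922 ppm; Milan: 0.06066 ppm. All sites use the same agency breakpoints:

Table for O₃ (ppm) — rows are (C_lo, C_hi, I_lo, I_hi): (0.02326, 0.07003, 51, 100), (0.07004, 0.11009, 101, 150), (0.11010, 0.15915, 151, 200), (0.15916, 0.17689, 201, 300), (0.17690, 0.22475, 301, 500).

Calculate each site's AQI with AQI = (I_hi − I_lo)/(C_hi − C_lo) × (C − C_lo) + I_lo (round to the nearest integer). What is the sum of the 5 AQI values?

Kraków: 0.14106 ∈ [0.11010, 0.15915] ↔ index [151, 200].
151 + (0.14106−0.11010)·(200−151)/(0.15915−0.11010) = 151 + 0.03096·49/0.04905 ≈ 181.93, so AQI = 182.
Ulaanbaatar: row 0.17690–0.22475 (AQI 301–500). (500−301)·(0.20619−0.17690)/(0.22475−0.17690) + 301 = 199·0.02929/0.04785 + 301 ≈ 422.81 → 423.
Kathmandu: row 0.02326–0.07003 (AQI 51–100). (100−51)·(0.03379−0.02326)/(0.07003−0.02326) + 51 = 49·0.01053/0.04677 + 51 ≈ 62.03 → 62.
Dhaka: row 0.07004–0.11009 (AQI 101–150). (150−101)·(0.10922−0.07004)/(0.11009−0.07004) + 101 = 49·0.03918/0.04005 + 101 ≈ 148.94 → 149.
Milan 0.06066: bracket 0.02326–0.07003 → index 51–100; slope 49/0.04677, offset 0.03740.
AQI = 51 + 49/0.04677·0.03740 ≈ 90.18 ⇒ 90.
AQIs: Kraków=182, Ulaanbaatar=423, Kathmandu=62, Dhaka=149, Milan=90. Sum = 182 + 423 + 62 + 149 + 90 = 906.

906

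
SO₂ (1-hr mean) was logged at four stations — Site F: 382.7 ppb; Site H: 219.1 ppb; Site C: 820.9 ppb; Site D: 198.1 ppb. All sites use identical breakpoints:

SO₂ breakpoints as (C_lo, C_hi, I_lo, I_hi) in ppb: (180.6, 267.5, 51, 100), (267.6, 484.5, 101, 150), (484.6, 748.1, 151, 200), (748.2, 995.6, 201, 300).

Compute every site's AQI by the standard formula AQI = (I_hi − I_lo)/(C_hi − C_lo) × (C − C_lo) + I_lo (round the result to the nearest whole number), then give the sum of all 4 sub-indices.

491

Site F: 382.7 ∈ [267.6, 484.5] ↔ index [101, 150].
101 + (382.7−267.6)·(150−101)/(484.5−267.6) = 101 + 115.1·49/216.9 ≈ 127.00, so AQI = 127.
Site H: 219.1 lies in 180.6–267.5, so I_lo=51, I_hi=100, C_lo=180.6, C_hi=267.5.
(100−51)/(267.5−180.6) × (219.1−180.6) + 51 = 49/86.9 × 38.5 + 51 ≈ 72.71 → 73.
Site C: 820.9 lies in 748.2–995.6, so I_lo=201, I_hi=300, C_lo=748.2, C_hi=995.6.
(300−201)/(995.6−748.2) × (820.9−748.2) + 201 = 99/247.4 × 72.7 + 201 ≈ 230.09 → 230.
Site D: row 180.6–267.5 (AQI 51–100). (100−51)·(198.1−180.6)/(267.5−180.6) + 51 = 49·17.5/86.9 + 51 ≈ 60.87 → 61.
AQIs: Site F=127, Site H=73, Site C=230, Site D=61. Sum = 127 + 73 + 230 + 61 = 491.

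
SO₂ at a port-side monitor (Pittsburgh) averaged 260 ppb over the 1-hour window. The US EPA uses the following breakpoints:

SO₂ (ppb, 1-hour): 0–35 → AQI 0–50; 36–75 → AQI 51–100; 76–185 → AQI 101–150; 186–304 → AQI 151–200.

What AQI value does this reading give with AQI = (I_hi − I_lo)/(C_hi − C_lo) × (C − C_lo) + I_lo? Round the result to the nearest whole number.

SO₂: row 186–304 (AQI 151–200). (200−151)·(260−186)/(304−186) + 151 = 49·74/118 + 151 ≈ 181.73 → 182.
AQI 182 falls in the Unhealthy category.

182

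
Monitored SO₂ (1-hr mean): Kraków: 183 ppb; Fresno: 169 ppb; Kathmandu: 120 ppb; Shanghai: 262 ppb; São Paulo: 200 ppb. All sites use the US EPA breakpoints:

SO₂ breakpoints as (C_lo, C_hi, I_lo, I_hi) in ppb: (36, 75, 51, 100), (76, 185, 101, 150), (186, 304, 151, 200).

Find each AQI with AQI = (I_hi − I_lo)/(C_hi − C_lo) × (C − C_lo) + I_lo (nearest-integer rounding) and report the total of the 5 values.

753

Kraków 183: bracket 76–185 → index 101–150; slope 49/109, offset 107.
AQI = 101 + 49/109·107 ≈ 149.10 ⇒ 149.
Fresno: row 76–185 (AQI 101–150). (150−101)·(169−76)/(185−76) + 101 = 49·93/109 + 101 ≈ 142.81 → 143.
Kathmandu 120: bracket 76–185 → index 101–150; slope 49/109, offset 44.
AQI = 101 + 49/109·44 ≈ 120.78 ⇒ 121.
Shanghai 262: bracket 186–304 → index 151–200; slope 49/118, offset 76.
AQI = 151 + 49/118·76 ≈ 182.56 ⇒ 183.
São Paulo: 200 lies in 186–304, so I_lo=151, I_hi=200, C_lo=186, C_hi=304.
(200−151)/(304−186) × (200−186) + 151 = 49/118 × 14 + 151 ≈ 156.81 → 157.
AQIs: Kraków=149, Fresno=143, Kathmandu=121, Shanghai=183, São Paulo=157. Sum = 149 + 143 + 121 + 183 + 157 = 753.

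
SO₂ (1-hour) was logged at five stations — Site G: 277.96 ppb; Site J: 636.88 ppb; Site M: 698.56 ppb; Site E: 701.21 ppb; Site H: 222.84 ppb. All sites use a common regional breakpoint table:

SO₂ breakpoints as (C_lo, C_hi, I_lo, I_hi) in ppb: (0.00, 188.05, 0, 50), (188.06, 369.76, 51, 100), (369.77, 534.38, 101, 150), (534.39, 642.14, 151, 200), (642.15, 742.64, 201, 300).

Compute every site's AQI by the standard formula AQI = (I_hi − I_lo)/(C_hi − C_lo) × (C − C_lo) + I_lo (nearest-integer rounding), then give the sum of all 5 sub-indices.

849

Site G: 277.96 lies in 188.06–369.76, so I_lo=51, I_hi=100, C_lo=188.06, C_hi=369.76.
(100−51)/(369.76−188.06) × (277.96−188.06) + 51 = 49/181.70 × 89.90 + 51 ≈ 75.24 → 75.
Site J 636.88: bracket 534.39–642.14 → index 151–200; slope 49/107.75, offset 102.49.
AQI = 151 + 49/107.75·102.49 ≈ 197.61 ⇒ 198.
Site M 698.56: bracket 642.15–742.64 → index 201–300; slope 99/100.49, offset 56.41.
AQI = 201 + 99/100.49·56.41 ≈ 256.57 ⇒ 257.
Site E 701.21: bracket 642.15–742.64 → index 201–300; slope 99/100.49, offset 59.06.
AQI = 201 + 99/100.49·59.06 ≈ 259.18 ⇒ 259.
Site H 222.84: bracket 188.06–369.76 → index 51–100; slope 49/181.70, offset 34.78.
AQI = 51 + 49/181.70·34.78 ≈ 60.38 ⇒ 60.
AQIs: Site G=75, Site J=198, Site M=257, Site E=259, Site H=60. Sum = 75 + 198 + 257 + 259 + 60 = 849.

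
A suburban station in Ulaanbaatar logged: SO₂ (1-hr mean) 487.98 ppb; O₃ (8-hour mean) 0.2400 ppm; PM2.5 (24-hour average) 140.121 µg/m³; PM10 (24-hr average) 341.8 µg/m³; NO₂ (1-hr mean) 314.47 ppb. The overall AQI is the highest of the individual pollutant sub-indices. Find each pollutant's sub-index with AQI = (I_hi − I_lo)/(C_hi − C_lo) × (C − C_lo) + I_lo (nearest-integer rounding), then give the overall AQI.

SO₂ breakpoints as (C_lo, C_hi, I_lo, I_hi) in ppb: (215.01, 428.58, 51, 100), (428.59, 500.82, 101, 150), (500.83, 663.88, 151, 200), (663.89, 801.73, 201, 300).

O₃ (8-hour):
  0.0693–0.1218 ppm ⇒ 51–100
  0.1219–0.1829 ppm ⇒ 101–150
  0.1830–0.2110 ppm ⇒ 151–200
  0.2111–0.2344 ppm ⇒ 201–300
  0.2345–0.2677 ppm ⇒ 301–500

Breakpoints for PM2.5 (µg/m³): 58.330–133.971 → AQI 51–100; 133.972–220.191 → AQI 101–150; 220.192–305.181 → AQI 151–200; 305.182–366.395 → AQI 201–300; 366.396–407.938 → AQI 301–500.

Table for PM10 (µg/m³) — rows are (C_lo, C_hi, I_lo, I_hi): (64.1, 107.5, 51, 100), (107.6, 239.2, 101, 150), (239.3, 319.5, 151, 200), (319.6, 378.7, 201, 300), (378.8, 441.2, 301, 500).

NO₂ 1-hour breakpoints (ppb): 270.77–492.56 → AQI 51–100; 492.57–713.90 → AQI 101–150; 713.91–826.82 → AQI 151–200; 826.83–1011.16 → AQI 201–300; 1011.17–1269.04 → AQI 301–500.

SO₂: row 428.59–500.82 (AQI 101–150). (150−101)·(487.98−428.59)/(500.82−428.59) + 101 = 49·59.39/72.23 + 101 ≈ 141.29 → 141.
O₃: 0.2400 ∈ [0.2345, 0.2677] ↔ index [301, 500].
301 + (0.2400−0.2345)·(500−301)/(0.2677−0.2345) = 301 + 0.0055·199/0.0332 ≈ 333.97, so AQI = 334.
PM2.5: 140.121 lies in 133.972–220.191, so I_lo=101, I_hi=150, C_lo=133.972, C_hi=220.191.
(150−101)/(220.191−133.972) × (140.121−133.972) + 101 = 49/86.219 × 6.149 + 101 ≈ 104.49 → 104.
PM10: row 319.6–378.7 (AQI 201–300). (300−201)·(341.8−319.6)/(378.7−319.6) + 201 = 99·22.2/59.1 + 201 ≈ 238.19 → 238.
NO₂: row 270.77–492.56 (AQI 51–100). (100−51)·(314.47−270.77)/(492.56−270.77) + 51 = 49·43.70/221.79 + 51 ≈ 60.65 → 61.
Sub-indices: SO₂→141, O₃→334, PM2.5→104, PM10→238, NO₂→61. Overall AQI = max = 334; dominant pollutant is O₃.

334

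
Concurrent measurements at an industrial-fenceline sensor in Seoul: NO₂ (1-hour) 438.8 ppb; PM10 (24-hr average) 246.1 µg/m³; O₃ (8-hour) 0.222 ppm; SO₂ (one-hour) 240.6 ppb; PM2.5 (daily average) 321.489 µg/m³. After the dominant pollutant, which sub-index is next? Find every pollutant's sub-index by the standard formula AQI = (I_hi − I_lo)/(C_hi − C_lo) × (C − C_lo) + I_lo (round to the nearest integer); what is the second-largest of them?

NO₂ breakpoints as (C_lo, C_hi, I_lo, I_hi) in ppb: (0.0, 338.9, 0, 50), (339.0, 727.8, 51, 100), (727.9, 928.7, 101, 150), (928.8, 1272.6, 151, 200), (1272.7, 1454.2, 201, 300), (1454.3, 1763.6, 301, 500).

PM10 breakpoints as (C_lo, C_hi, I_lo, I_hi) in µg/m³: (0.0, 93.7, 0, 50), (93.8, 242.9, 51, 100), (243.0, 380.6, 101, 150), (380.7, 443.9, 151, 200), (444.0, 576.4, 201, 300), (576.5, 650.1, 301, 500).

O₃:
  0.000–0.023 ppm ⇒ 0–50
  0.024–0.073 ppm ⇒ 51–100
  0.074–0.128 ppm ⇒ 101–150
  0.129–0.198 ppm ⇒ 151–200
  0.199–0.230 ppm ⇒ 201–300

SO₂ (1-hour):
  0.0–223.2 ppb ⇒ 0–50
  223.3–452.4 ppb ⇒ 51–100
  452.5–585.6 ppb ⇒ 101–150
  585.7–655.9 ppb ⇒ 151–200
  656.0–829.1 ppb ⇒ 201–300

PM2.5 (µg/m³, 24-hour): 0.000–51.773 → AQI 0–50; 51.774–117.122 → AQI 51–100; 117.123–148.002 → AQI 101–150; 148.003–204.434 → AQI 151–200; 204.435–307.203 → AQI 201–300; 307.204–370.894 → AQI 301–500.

274

NO₂: row 339.0–727.8 (AQI 51–100). (100−51)·(438.8−339.0)/(727.8−339.0) + 51 = 49·99.8/388.8 + 51 ≈ 63.58 → 64.
PM10: 246.1 ∈ [243.0, 380.6] ↔ index [101, 150].
101 + (246.1−243.0)·(150−101)/(380.6−243.0) = 101 + 3.1·49/137.6 ≈ 102.10, so AQI = 102.
O₃: 0.222 ∈ [0.199, 0.230] ↔ index [201, 300].
201 + (0.222−0.199)·(300−201)/(0.230−0.199) = 201 + 0.023·99/0.031 ≈ 274.45, so AQI = 274.
SO₂ 240.6: bracket 223.3–452.4 → index 51–100; slope 49/229.1, offset 17.3.
AQI = 51 + 49/229.1·17.3 ≈ 54.70 ⇒ 55.
PM2.5: 321.489 ∈ [307.204, 370.894] ↔ index [301, 500].
301 + (321.489−307.204)·(500−301)/(370.894−307.204) = 301 + 14.285·199/63.690 ≈ 345.63, so AQI = 346.
Sub-indices: NO₂→64, PM10→102, O₃→274, SO₂→55, PM2.5→346. Ranked high→low: 346, 274, 102, 64, 55. Second-highest sub-index = 274.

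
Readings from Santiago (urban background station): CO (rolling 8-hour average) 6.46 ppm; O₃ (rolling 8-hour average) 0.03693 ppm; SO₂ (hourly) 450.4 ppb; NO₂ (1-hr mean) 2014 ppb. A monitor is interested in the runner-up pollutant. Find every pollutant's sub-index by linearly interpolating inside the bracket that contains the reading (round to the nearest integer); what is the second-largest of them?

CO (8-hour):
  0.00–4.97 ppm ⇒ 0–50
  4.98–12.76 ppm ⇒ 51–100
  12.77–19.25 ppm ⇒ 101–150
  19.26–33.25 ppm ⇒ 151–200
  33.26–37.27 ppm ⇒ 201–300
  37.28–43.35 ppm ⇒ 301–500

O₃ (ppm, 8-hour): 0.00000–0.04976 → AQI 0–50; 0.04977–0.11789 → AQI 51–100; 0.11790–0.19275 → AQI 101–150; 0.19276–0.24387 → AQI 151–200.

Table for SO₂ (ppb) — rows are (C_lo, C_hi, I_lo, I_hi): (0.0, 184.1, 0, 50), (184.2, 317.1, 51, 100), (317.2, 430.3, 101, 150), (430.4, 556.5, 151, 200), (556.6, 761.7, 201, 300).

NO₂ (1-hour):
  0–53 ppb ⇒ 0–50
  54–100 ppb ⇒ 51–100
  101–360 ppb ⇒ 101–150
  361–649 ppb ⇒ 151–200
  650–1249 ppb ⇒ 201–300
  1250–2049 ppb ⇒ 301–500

CO: row 4.98–12.76 (AQI 51–100). (100−51)·(6.46−4.98)/(12.76−4.98) + 51 = 49·1.48/7.78 + 51 ≈ 60.32 → 60.
O₃: 0.03693 ∈ [0.00000, 0.04976] ↔ index [0, 50].
0 + (0.03693−0.00000)·(50−0)/(0.04976−0.00000) = 0 + 0.03693·50/0.04976 ≈ 37.11, so AQI = 37.
SO₂: 450.4 ∈ [430.4, 556.5] ↔ index [151, 200].
151 + (450.4−430.4)·(200−151)/(556.5−430.4) = 151 + 20.0·49/126.1 ≈ 158.77, so AQI = 159.
NO₂ 2014: bracket 1250–2049 → index 301–500; slope 199/799, offset 764.
AQI = 301 + 199/799·764 ≈ 491.28 ⇒ 491.
Sub-indices: CO→60, O₃→37, SO₂→159, NO₂→491. Ranked high→low: 491, 159, 60, 37. Second-highest sub-index = 159.

159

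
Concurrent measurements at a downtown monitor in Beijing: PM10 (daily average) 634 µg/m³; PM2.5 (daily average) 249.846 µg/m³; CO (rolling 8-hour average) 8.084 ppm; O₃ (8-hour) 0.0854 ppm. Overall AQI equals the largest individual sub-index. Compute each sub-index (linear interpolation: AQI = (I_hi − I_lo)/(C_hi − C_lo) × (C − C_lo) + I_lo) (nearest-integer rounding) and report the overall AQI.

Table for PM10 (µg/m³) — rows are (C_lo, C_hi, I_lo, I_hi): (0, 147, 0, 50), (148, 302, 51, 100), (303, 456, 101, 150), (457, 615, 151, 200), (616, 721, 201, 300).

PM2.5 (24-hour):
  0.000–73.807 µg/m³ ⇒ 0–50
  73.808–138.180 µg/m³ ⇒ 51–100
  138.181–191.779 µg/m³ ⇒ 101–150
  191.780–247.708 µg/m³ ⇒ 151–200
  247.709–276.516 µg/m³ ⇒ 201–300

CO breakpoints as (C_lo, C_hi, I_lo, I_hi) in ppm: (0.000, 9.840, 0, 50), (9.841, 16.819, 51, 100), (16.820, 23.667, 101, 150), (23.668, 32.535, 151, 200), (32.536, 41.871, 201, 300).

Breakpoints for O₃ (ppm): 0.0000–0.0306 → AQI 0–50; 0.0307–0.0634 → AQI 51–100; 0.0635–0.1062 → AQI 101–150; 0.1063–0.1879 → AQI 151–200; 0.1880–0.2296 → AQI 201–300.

218

PM10: 634 ∈ [616, 721] ↔ index [201, 300].
201 + (634−616)·(300−201)/(721−616) = 201 + 18·99/105 ≈ 217.97, so AQI = 218.
PM2.5: 249.846 lies in 247.709–276.516, so I_lo=201, I_hi=300, C_lo=247.709, C_hi=276.516.
(300−201)/(276.516−247.709) × (249.846−247.709) + 201 = 99/28.807 × 2.137 + 201 ≈ 208.34 → 208.
CO: 8.084 lies in 0.000–9.840, so I_lo=0, I_hi=50, C_lo=0.000, C_hi=9.840.
(50−0)/(9.840−0.000) × (8.084−0.000) + 0 = 50/9.840 × 8.084 + 0 ≈ 41.08 → 41.
O₃: 0.0854 lies in 0.0635–0.1062, so I_lo=101, I_hi=150, C_lo=0.0635, C_hi=0.1062.
(150−101)/(0.1062−0.0635) × (0.0854−0.0635) + 101 = 49/0.0427 × 0.0219 + 101 ≈ 126.13 → 126.
Sub-indices: PM10→218, PM2.5→208, CO→41, O₃→126. Overall AQI = max = 218; dominant pollutant is PM10.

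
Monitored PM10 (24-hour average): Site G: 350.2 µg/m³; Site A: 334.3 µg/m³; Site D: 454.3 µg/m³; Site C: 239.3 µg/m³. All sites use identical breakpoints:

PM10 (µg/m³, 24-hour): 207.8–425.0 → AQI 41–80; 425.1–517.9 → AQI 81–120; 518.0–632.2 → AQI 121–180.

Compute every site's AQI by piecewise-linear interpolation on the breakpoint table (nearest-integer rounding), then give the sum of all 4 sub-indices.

271

Site G: 350.2 ∈ [207.8, 425.0] ↔ index [41, 80].
41 + (350.2−207.8)·(80−41)/(425.0−207.8) = 41 + 142.4·39/217.2 ≈ 66.57, so AQI = 67.
Site A: 334.3 lies in 207.8–425.0, so I_lo=41, I_hi=80, C_lo=207.8, C_hi=425.0.
(80−41)/(425.0−207.8) × (334.3−207.8) + 41 = 39/217.2 × 126.5 + 41 ≈ 63.71 → 64.
Site D: 454.3 ∈ [425.1, 517.9] ↔ index [81, 120].
81 + (454.3−425.1)·(120−81)/(517.9−425.1) = 81 + 29.2·39/92.8 ≈ 93.27, so AQI = 93.
Site C: 239.3 ∈ [207.8, 425.0] ↔ index [41, 80].
41 + (239.3−207.8)·(80−41)/(425.0−207.8) = 41 + 31.5·39/217.2 ≈ 46.66, so AQI = 47.
AQIs: Site G=67, Site A=64, Site D=93, Site C=47. Sum = 67 + 64 + 93 + 47 = 271.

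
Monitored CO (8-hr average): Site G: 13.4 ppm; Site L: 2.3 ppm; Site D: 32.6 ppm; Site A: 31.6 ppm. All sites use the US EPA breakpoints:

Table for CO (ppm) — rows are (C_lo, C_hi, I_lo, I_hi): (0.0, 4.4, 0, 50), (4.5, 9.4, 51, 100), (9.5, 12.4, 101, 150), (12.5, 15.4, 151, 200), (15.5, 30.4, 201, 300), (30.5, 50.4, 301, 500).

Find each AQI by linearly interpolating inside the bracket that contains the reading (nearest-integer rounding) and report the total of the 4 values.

826

Site G 13.4: bracket 12.5–15.4 → index 151–200; slope 49/2.9, offset 0.9.
AQI = 151 + 49/2.9·0.9 ≈ 166.21 ⇒ 166.
Site L: 2.3 ∈ [0.0, 4.4] ↔ index [0, 50].
0 + (2.3−0.0)·(50−0)/(4.4−0.0) = 0 + 2.3·50/4.4 ≈ 26.14, so AQI = 26.
Site D: 32.6 lies in 30.5–50.4, so I_lo=301, I_hi=500, C_lo=30.5, C_hi=50.4.
(500−301)/(50.4−30.5) × (32.6−30.5) + 301 = 199/19.9 × 2.1 + 301 ≈ 322.00 → 322.
Site A 31.6: bracket 30.5–50.4 → index 301–500; slope 199/19.9, offset 1.1.
AQI = 301 + 199/19.9·1.1 ≈ 312.00 ⇒ 312.
AQIs: Site G=166, Site L=26, Site D=322, Site A=312. Sum = 166 + 26 + 322 + 312 = 826.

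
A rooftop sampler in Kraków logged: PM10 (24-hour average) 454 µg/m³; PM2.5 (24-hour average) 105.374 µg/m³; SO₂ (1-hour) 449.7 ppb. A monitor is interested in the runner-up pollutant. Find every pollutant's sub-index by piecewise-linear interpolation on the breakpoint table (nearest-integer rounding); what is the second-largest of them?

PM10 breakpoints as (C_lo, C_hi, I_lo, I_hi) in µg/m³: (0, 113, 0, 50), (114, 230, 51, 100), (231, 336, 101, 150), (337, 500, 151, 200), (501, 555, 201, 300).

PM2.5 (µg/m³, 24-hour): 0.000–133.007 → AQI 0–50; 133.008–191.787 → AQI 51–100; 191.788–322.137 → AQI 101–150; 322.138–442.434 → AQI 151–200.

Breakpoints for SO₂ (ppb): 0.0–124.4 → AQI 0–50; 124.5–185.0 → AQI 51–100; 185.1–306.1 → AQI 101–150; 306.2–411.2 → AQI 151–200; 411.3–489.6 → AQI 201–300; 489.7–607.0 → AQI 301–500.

186

PM10: 454 ∈ [337, 500] ↔ index [151, 200].
151 + (454−337)·(200−151)/(500−337) = 151 + 117·49/163 ≈ 186.17, so AQI = 186.
PM2.5: 105.374 lies in 0.000–133.007, so I_lo=0, I_hi=50, C_lo=0.000, C_hi=133.007.
(50−0)/(133.007−0.000) × (105.374−0.000) + 0 = 50/133.007 × 105.374 + 0 ≈ 39.61 → 40.
SO₂: 449.7 lies in 411.3–489.6, so I_lo=201, I_hi=300, C_lo=411.3, C_hi=489.6.
(300−201)/(489.6−411.3) × (449.7−411.3) + 201 = 99/78.3 × 38.4 + 201 ≈ 249.55 → 250.
Sub-indices: PM10→186, PM2.5→40, SO₂→250. Ranked high→low: 250, 186, 40. Second-highest sub-index = 186.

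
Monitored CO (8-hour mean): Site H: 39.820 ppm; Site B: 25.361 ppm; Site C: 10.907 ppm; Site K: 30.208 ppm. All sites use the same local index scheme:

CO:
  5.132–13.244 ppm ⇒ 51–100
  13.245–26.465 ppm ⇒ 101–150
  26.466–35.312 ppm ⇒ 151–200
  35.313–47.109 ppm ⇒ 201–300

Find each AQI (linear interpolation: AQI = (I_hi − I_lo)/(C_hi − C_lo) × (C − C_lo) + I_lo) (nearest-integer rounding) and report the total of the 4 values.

643

Site H: 39.820 lies in 35.313–47.109, so I_lo=201, I_hi=300, C_lo=35.313, C_hi=47.109.
(300−201)/(47.109−35.313) × (39.820−35.313) + 201 = 99/11.796 × 4.507 + 201 ≈ 238.83 → 239.
Site B 25.361: bracket 13.245–26.465 → index 101–150; slope 49/13.220, offset 12.116.
AQI = 101 + 49/13.220·12.116 ≈ 145.91 ⇒ 146.
Site C: 10.907 ∈ [5.132, 13.244] ↔ index [51, 100].
51 + (10.907−5.132)·(100−51)/(13.244−5.132) = 51 + 5.775·49/8.112 ≈ 85.88, so AQI = 86.
Site K: row 26.466–35.312 (AQI 151–200). (200−151)·(30.208−26.466)/(35.312−26.466) + 151 = 49·3.742/8.846 + 151 ≈ 171.73 → 172.
AQIs: Site H=239, Site B=146, Site C=86, Site K=172. Sum = 239 + 146 + 86 + 172 = 643.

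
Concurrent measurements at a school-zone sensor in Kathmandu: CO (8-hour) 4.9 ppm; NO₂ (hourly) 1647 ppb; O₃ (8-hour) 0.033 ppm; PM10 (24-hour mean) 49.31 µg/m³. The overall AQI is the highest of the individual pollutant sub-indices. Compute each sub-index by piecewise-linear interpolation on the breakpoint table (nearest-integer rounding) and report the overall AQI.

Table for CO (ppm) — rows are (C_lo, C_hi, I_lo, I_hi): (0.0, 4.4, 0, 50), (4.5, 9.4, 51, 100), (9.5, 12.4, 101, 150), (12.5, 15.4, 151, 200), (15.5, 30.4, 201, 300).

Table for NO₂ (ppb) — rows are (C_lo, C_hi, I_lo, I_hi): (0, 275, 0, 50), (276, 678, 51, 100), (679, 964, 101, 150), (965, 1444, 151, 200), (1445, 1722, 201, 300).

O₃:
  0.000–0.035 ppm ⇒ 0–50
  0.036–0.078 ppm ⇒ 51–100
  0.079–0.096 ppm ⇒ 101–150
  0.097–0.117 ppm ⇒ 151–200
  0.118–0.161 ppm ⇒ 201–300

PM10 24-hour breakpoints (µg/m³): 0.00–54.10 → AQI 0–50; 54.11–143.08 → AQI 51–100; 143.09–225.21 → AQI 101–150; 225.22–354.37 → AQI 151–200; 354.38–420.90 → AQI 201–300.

273

CO: 4.9 lies in 4.5–9.4, so I_lo=51, I_hi=100, C_lo=4.5, C_hi=9.4.
(100−51)/(9.4−4.5) × (4.9−4.5) + 51 = 49/4.9 × 0.4 + 51 ≈ 55.00 → 55.
NO₂: 1647 lies in 1445–1722, so I_lo=201, I_hi=300, C_lo=1445, C_hi=1722.
(300−201)/(1722−1445) × (1647−1445) + 201 = 99/277 × 202 + 201 ≈ 273.19 → 273.
O₃: row 0.000–0.035 (AQI 0–50). (50−0)·(0.033−0.000)/(0.035−0.000) + 0 = 50·0.033/0.035 + 0 ≈ 47.14 → 47.
PM10: 49.31 ∈ [0.00, 54.10] ↔ index [0, 50].
0 + (49.31−0.00)·(50−0)/(54.10−0.00) = 0 + 49.31·50/54.10 ≈ 45.57, so AQI = 46.
Sub-indices: CO→55, NO₂→273, O₃→47, PM10→46. Overall AQI = max = 273; dominant pollutant is NO₂.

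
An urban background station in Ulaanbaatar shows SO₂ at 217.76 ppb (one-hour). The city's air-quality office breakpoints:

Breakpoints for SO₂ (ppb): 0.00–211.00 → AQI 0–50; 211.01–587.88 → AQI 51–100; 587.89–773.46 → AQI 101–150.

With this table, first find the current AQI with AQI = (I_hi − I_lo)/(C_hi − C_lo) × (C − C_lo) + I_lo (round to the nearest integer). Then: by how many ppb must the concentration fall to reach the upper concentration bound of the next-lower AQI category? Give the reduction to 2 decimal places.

SO₂: row 211.01–587.88 (AQI 51–100). (100−51)·(217.76−211.01)/(587.88−211.01) + 51 = 49·6.75/376.87 + 51 ≈ 51.88 → 52.
Current AQI 52 is in the Moderate range (51–100). The next-lower category tops out at AQI 50, whose upper concentration bound is 211.00 ppb.
Reduction needed = 217.76 − 211.00 = 6.76 ppb.

6.76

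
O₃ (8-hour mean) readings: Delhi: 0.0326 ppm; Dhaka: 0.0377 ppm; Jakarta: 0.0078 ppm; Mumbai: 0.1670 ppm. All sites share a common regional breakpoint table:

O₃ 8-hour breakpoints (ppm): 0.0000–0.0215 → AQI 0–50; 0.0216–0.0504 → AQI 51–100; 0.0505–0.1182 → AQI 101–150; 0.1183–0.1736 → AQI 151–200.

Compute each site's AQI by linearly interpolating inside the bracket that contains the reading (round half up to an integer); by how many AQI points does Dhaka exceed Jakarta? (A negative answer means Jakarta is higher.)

Delhi: row 0.0216–0.0504 (AQI 51–100). (100−51)·(0.0326−0.0216)/(0.0504−0.0216) + 51 = 49·0.0110/0.0288 + 51 ≈ 69.72 → 70.
Dhaka 0.0377: bracket 0.0216–0.0504 → index 51–100; slope 49/0.0288, offset 0.0161.
AQI = 51 + 49/0.0288·0.0161 ≈ 78.39 ⇒ 78.
Jakarta: row 0.0000–0.0215 (AQI 0–50). (50−0)·(0.0078−0.0000)/(0.0215−0.0000) + 0 = 50·0.0078/0.0215 + 0 ≈ 18.14 → 18.
Mumbai: 0.1670 lies in 0.1183–0.1736, so I_lo=151, I_hi=200, C_lo=0.1183, C_hi=0.1736.
(200−151)/(0.1736−0.1183) × (0.1670−0.1183) + 151 = 49/0.0553 × 0.0487 + 151 ≈ 194.15 → 194.
AQIs: Delhi=70, Dhaka=78, Jakarta=18, Mumbai=194. Dhaka (78) − Jakarta (18) = 60.

60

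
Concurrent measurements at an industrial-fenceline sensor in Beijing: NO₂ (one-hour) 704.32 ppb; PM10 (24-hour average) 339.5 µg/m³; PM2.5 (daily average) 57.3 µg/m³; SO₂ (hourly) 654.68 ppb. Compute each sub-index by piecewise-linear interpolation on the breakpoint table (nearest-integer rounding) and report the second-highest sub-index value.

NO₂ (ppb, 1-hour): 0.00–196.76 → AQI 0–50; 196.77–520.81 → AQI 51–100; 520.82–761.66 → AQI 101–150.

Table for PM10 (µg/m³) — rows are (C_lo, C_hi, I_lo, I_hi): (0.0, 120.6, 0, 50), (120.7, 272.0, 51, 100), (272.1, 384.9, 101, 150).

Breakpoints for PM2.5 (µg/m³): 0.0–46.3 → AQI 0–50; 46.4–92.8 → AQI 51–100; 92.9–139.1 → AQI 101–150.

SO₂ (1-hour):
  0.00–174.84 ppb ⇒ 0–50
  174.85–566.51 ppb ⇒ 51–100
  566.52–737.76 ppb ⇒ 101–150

130

NO₂ 704.32: bracket 520.82–761.66 → index 101–150; slope 49/240.84, offset 183.50.
AQI = 101 + 49/240.84·183.50 ≈ 138.33 ⇒ 138.
PM10: 339.5 lies in 272.1–384.9, so I_lo=101, I_hi=150, C_lo=272.1, C_hi=384.9.
(150−101)/(384.9−272.1) × (339.5−272.1) + 101 = 49/112.8 × 67.4 + 101 ≈ 130.28 → 130.
PM2.5: 57.3 lies in 46.4–92.8, so I_lo=51, I_hi=100, C_lo=46.4, C_hi=92.8.
(100−51)/(92.8−46.4) × (57.3−46.4) + 51 = 49/46.4 × 10.9 + 51 ≈ 62.51 → 63.
SO₂: 654.68 ∈ [566.52, 737.76] ↔ index [101, 150].
101 + (654.68−566.52)·(150−101)/(737.76−566.52) = 101 + 88.16·49/171.24 ≈ 126.23, so AQI = 126.
Sub-indices: NO₂→138, PM10→130, PM2.5→63, SO₂→126. Ranked high→low: 138, 130, 126, 63. Second-highest sub-index = 130.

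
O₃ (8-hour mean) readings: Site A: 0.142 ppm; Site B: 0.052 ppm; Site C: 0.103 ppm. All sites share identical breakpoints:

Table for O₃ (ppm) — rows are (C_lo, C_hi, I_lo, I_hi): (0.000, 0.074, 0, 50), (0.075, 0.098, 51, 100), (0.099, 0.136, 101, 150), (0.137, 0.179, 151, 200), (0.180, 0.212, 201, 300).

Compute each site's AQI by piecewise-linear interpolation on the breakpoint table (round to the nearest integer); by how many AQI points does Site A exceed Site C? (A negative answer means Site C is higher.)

Site A: 0.142 ∈ [0.137, 0.179] ↔ index [151, 200].
151 + (0.142−0.137)·(200−151)/(0.179−0.137) = 151 + 0.005·49/0.042 ≈ 156.83, so AQI = 157.
Site B: 0.052 ∈ [0.000, 0.074] ↔ index [0, 50].
0 + (0.052−0.000)·(50−0)/(0.074−0.000) = 0 + 0.052·50/0.074 ≈ 35.14, so AQI = 35.
Site C 0.103: bracket 0.099–0.136 → index 101–150; slope 49/0.037, offset 0.004.
AQI = 101 + 49/0.037·0.004 ≈ 106.30 ⇒ 106.
AQIs: Site A=157, Site B=35, Site C=106. Site A (157) − Site C (106) = 51.

51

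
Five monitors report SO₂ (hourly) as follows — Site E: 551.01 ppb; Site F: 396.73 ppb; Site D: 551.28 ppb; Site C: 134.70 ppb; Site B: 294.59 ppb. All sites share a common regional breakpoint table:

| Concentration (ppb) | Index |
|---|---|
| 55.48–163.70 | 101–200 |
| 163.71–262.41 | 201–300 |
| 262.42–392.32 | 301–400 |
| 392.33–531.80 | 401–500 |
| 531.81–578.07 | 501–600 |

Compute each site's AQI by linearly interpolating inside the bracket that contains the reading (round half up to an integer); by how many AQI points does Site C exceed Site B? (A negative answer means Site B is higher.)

Site E 551.01: bracket 531.81–578.07 → index 501–600; slope 99/46.26, offset 19.20.
AQI = 501 + 99/46.26·19.20 ≈ 542.09 ⇒ 542.
Site F 396.73: bracket 392.33–531.80 → index 401–500; slope 99/139.47, offset 4.40.
AQI = 401 + 99/139.47·4.40 ≈ 404.12 ⇒ 404.
Site D: 551.28 lies in 531.81–578.07, so I_lo=501, I_hi=600, C_lo=531.81, C_hi=578.07.
(600−501)/(578.07−531.81) × (551.28−531.81) + 501 = 99/46.26 × 19.47 + 501 ≈ 542.67 → 543.
Site C: 134.70 lies in 55.48–163.70, so I_lo=101, I_hi=200, C_lo=55.48, C_hi=163.70.
(200−101)/(163.70−55.48) × (134.70−55.48) + 101 = 99/108.22 × 79.22 + 101 ≈ 173.47 → 173.
Site B 294.59: bracket 262.42–392.32 → index 301–400; slope 99/129.90, offset 32.17.
AQI = 301 + 99/129.90·32.17 ≈ 325.52 ⇒ 326.
AQIs: Site E=542, Site F=404, Site D=543, Site C=173, Site B=326. Site C (173) − Site B (326) = -153.

-153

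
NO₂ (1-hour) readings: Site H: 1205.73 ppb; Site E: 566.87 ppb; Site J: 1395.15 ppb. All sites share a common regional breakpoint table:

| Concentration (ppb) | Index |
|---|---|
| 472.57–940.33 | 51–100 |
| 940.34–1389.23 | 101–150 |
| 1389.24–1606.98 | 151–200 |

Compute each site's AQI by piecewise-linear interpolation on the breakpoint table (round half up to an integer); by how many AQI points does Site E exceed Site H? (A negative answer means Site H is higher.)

-69

Site H: 1205.73 lies in 940.34–1389.23, so I_lo=101, I_hi=150, C_lo=940.34, C_hi=1389.23.
(150−101)/(1389.23−940.34) × (1205.73−940.34) + 101 = 49/448.89 × 265.39 + 101 ≈ 129.97 → 130.
Site E: row 472.57–940.33 (AQI 51–100). (100−51)·(566.87−472.57)/(940.33−472.57) + 51 = 49·94.30/467.76 + 51 ≈ 60.88 → 61.
Site J: 1395.15 lies in 1389.24–1606.98, so I_lo=151, I_hi=200, C_lo=1389.24, C_hi=1606.98.
(200−151)/(1606.98−1389.24) × (1395.15−1389.24) + 151 = 49/217.74 × 5.91 + 151 ≈ 152.33 → 152.
AQIs: Site H=130, Site E=61, Site J=152. Site E (61) − Site H (130) = -69.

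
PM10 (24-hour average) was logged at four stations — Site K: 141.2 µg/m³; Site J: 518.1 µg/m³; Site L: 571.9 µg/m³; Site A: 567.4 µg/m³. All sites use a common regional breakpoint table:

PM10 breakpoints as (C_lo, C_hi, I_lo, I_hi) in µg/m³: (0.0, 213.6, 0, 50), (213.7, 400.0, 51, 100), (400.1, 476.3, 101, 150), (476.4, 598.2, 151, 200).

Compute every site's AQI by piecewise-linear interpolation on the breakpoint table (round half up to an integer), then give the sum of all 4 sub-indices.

Site K: 141.2 lies in 0.0–213.6, so I_lo=0, I_hi=50, C_lo=0.0, C_hi=213.6.
(50−0)/(213.6−0.0) × (141.2−0.0) + 0 = 50/213.6 × 141.2 + 0 ≈ 33.05 → 33.
Site J 518.1: bracket 476.4–598.2 → index 151–200; slope 49/121.8, offset 41.7.
AQI = 151 + 49/121.8·41.7 ≈ 167.78 ⇒ 168.
Site L 571.9: bracket 476.4–598.2 → index 151–200; slope 49/121.8, offset 95.5.
AQI = 151 + 49/121.8·95.5 ≈ 189.42 ⇒ 189.
Site A: 567.4 lies in 476.4–598.2, so I_lo=151, I_hi=200, C_lo=476.4, C_hi=598.2.
(200−151)/(598.2−476.4) × (567.4−476.4) + 151 = 49/121.8 × 91.0 + 151 ≈ 187.61 → 188.
AQIs: Site K=33, Site J=168, Site L=189, Site A=188. Sum = 33 + 168 + 189 + 188 = 578.

578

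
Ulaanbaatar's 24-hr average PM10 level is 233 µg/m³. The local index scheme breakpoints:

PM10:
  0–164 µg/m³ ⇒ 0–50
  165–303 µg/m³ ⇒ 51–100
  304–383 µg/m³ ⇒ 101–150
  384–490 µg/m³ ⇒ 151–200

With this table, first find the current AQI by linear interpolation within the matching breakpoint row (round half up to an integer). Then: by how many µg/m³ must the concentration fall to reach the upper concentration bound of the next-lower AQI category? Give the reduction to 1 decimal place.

PM10: row 165–303 (AQI 51–100). (100−51)·(233−165)/(303−165) + 51 = 49·68/138 + 51 ≈ 75.14 → 75.
Current AQI 75 is in the Moderate range (51–100). The next-lower category tops out at AQI 50, whose upper concentration bound is 164 µg/m³.
Reduction needed = 233 − 164 = 69.0 µg/m³.

69.0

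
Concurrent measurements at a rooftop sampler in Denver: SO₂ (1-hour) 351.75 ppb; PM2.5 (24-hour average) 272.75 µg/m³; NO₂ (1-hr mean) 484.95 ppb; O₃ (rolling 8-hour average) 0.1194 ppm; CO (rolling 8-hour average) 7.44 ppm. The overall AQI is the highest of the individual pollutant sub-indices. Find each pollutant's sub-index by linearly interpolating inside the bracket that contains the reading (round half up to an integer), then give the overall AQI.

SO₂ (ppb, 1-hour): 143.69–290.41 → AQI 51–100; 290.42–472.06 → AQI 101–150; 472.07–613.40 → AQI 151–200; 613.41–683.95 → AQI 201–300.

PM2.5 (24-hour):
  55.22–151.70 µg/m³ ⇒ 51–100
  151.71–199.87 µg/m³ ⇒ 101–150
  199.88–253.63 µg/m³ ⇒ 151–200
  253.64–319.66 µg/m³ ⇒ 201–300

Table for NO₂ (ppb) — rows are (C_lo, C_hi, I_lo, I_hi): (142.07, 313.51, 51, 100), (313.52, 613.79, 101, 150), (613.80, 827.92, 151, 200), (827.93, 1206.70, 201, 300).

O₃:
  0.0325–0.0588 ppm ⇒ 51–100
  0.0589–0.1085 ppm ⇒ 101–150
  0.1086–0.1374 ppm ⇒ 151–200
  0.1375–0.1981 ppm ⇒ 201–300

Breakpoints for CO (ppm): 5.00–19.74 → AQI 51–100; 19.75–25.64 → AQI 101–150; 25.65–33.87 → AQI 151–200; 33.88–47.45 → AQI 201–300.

SO₂: row 290.42–472.06 (AQI 101–150). (150−101)·(351.75−290.42)/(472.06−290.42) + 101 = 49·61.33/181.64 + 101 ≈ 117.54 → 118.
PM2.5: row 253.64–319.66 (AQI 201–300). (300−201)·(272.75−253.64)/(319.66−253.64) + 201 = 99·19.11/66.02 + 201 ≈ 229.66 → 230.
NO₂: 484.95 lies in 313.52–613.79, so I_lo=101, I_hi=150, C_lo=313.52, C_hi=613.79.
(150−101)/(613.79−313.52) × (484.95−313.52) + 101 = 49/300.27 × 171.43 + 101 ≈ 128.98 → 129.
O₃: 0.1194 ∈ [0.1086, 0.1374] ↔ index [151, 200].
151 + (0.1194−0.1086)·(200−151)/(0.1374−0.1086) = 151 + 0.0108·49/0.0288 ≈ 169.38, so AQI = 169.
CO: 7.44 ∈ [5.00, 19.74] ↔ index [51, 100].
51 + (7.44−5.00)·(100−51)/(19.74−5.00) = 51 + 2.44·49/14.74 ≈ 59.11, so AQI = 59.
Sub-indices: SO₂→118, PM2.5→230, NO₂→129, O₃→169, CO→59. Overall AQI = max = 230; dominant pollutant is PM2.5.

230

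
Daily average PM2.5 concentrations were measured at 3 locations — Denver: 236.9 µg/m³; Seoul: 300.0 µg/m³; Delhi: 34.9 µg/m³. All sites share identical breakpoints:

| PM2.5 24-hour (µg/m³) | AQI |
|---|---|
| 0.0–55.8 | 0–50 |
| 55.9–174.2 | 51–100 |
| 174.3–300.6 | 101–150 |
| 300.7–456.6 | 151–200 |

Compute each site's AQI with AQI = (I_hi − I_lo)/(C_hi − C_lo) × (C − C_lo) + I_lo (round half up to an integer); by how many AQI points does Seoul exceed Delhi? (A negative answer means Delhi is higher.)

119

Denver: row 174.3–300.6 (AQI 101–150). (150−101)·(236.9−174.3)/(300.6−174.3) + 101 = 49·62.6/126.3 + 101 ≈ 125.29 → 125.
Seoul 300.0: bracket 174.3–300.6 → index 101–150; slope 49/126.3, offset 125.7.
AQI = 101 + 49/126.3·125.7 ≈ 149.77 ⇒ 150.
Delhi: 34.9 lies in 0.0–55.8, so I_lo=0, I_hi=50, C_lo=0.0, C_hi=55.8.
(50−0)/(55.8−0.0) × (34.9−0.0) + 0 = 50/55.8 × 34.9 + 0 ≈ 31.27 → 31.
AQIs: Denver=125, Seoul=150, Delhi=31. Seoul (150) − Delhi (31) = 119.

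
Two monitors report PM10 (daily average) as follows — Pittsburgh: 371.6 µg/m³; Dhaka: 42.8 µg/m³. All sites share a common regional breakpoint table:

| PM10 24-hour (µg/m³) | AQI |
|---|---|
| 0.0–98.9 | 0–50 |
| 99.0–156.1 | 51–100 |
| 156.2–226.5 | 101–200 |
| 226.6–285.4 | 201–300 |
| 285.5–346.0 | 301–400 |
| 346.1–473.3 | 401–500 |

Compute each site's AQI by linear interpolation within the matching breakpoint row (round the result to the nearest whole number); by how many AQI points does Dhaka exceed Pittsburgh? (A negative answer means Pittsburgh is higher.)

Pittsburgh: 371.6 lies in 346.1–473.3, so I_lo=401, I_hi=500, C_lo=346.1, C_hi=473.3.
(500−401)/(473.3−346.1) × (371.6−346.1) + 401 = 99/127.2 × 25.5 + 401 ≈ 420.85 → 421.
Dhaka: row 0.0–98.9 (AQI 0–50). (50−0)·(42.8−0.0)/(98.9−0.0) + 0 = 50·42.8/98.9 + 0 ≈ 21.64 → 22.
AQIs: Pittsburgh=421, Dhaka=22. Dhaka (22) − Pittsburgh (421) = -399.

-399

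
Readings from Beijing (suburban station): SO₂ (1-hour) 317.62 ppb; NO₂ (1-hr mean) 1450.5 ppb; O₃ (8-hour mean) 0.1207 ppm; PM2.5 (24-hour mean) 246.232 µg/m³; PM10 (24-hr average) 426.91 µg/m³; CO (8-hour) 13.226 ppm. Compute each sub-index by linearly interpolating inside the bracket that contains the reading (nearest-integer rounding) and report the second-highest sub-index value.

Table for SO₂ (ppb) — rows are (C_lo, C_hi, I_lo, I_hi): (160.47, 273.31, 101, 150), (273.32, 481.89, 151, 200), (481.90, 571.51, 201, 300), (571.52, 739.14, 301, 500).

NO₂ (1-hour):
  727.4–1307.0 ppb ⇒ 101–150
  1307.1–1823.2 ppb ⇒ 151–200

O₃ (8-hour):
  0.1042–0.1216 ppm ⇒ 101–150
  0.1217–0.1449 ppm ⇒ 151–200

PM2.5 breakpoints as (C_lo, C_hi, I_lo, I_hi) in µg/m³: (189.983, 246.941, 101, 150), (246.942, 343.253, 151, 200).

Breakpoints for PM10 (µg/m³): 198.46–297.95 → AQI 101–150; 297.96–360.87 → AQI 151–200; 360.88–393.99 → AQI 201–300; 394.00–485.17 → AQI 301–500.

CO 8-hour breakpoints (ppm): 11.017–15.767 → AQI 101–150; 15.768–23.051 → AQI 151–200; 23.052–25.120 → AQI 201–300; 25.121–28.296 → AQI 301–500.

165

SO₂: row 273.32–481.89 (AQI 151–200). (200−151)·(317.62−273.32)/(481.89−273.32) + 151 = 49·44.30/208.57 + 151 ≈ 161.41 → 161.
NO₂: 1450.5 lies in 1307.1–1823.2, so I_lo=151, I_hi=200, C_lo=1307.1, C_hi=1823.2.
(200−151)/(1823.2−1307.1) × (1450.5−1307.1) + 151 = 49/516.1 × 143.4 + 151 ≈ 164.61 → 165.
O₃ 0.1207: bracket 0.1042–0.1216 → index 101–150; slope 49/0.0174, offset 0.0165.
AQI = 101 + 49/0.0174·0.0165 ≈ 147.47 ⇒ 147.
PM2.5: 246.232 ∈ [189.983, 246.941] ↔ index [101, 150].
101 + (246.232−189.983)·(150−101)/(246.941−189.983) = 101 + 56.249·49/56.958 ≈ 149.39, so AQI = 149.
PM10: 426.91 lies in 394.00–485.17, so I_lo=301, I_hi=500, C_lo=394.00, C_hi=485.17.
(500−301)/(485.17−394.00) × (426.91−394.00) + 301 = 199/91.17 × 32.91 + 301 ≈ 372.83 → 373.
CO: 13.226 lies in 11.017–15.767, so I_lo=101, I_hi=150, C_lo=11.017, C_hi=15.767.
(150−101)/(15.767−11.017) × (13.226−11.017) + 101 = 49/4.750 × 2.209 + 101 ≈ 123.79 → 124.
Sub-indices: SO₂→161, NO₂→165, O₃→147, PM2.5→149, PM10→373, CO→124. Ranked high→low: 373, 165, 161, 149, 147, 124. Second-highest sub-index = 165.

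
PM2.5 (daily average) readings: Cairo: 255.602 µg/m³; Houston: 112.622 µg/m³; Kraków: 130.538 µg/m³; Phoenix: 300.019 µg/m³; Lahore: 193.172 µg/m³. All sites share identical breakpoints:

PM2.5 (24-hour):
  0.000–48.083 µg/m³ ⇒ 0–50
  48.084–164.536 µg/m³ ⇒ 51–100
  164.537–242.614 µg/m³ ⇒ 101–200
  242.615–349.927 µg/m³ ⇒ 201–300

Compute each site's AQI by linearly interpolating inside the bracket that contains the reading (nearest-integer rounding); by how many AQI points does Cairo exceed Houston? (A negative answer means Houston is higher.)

135

Cairo: row 242.615–349.927 (AQI 201–300). (300−201)·(255.602−242.615)/(349.927−242.615) + 201 = 99·12.987/107.312 + 201 ≈ 212.98 → 213.
Houston: row 48.084–164.536 (AQI 51–100). (100−51)·(112.622−48.084)/(164.536−48.084) + 51 = 49·64.538/116.452 + 51 ≈ 78.16 → 78.
Kraków: 130.538 ∈ [48.084, 164.536] ↔ index [51, 100].
51 + (130.538−48.084)·(100−51)/(164.536−48.084) = 51 + 82.454·49/116.452 ≈ 85.69, so AQI = 86.
Phoenix: 300.019 lies in 242.615–349.927, so I_lo=201, I_hi=300, C_lo=242.615, C_hi=349.927.
(300−201)/(349.927−242.615) × (300.019−242.615) + 201 = 99/107.312 × 57.404 + 201 ≈ 253.96 → 254.
Lahore 193.172: bracket 164.537–242.614 → index 101–200; slope 99/78.077, offset 28.635.
AQI = 101 + 99/78.077·28.635 ≈ 137.31 ⇒ 137.
AQIs: Cairo=213, Houston=78, Kraków=86, Phoenix=254, Lahore=137. Cairo (213) − Houston (78) = 135.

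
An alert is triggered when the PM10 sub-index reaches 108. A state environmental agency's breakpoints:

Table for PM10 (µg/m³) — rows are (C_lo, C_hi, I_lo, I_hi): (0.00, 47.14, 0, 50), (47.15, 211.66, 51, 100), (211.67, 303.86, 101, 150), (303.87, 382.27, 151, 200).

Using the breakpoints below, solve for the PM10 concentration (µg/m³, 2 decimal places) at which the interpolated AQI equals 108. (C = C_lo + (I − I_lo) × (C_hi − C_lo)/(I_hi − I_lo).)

224.84

AQI 108 lies in the 101–150 band, which corresponds to 211.67–303.86 µg/m³.
C = 211.67 + (108−101)×(303.86−211.67)/(150−101) = 211.67 + 7×92.19/49 ≈ 224.8400 µg/m³ → 224.84 µg/m³ to 2 dp.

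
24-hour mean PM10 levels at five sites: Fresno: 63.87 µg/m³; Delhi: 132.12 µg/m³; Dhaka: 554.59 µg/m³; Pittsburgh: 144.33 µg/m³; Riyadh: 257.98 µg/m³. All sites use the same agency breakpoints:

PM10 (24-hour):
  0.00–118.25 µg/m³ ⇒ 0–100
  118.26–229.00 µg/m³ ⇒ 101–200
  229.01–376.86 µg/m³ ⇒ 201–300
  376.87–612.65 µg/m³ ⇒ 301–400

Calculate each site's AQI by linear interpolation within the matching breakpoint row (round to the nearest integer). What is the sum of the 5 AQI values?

Fresno 63.87: bracket 0.00–118.25 → index 0–100; slope 100/118.25, offset 63.87.
AQI = 0 + 100/118.25·63.87 ≈ 54.01 ⇒ 54.
Delhi: 132.12 ∈ [118.26, 229.00] ↔ index [101, 200].
101 + (132.12−118.26)·(200−101)/(229.00−118.26) = 101 + 13.86·99/110.74 ≈ 113.39, so AQI = 113.
Dhaka: row 376.87–612.65 (AQI 301–400). (400−301)·(554.59−376.87)/(612.65−376.87) + 301 = 99·177.72/235.78 + 301 ≈ 375.62 → 376.
Pittsburgh: row 118.26–229.00 (AQI 101–200). (200−101)·(144.33−118.26)/(229.00−118.26) + 101 = 99·26.07/110.74 + 101 ≈ 124.31 → 124.
Riyadh 257.98: bracket 229.01–376.86 → index 201–300; slope 99/147.85, offset 28.97.
AQI = 201 + 99/147.85·28.97 ≈ 220.40 ⇒ 220.
AQIs: Fresno=54, Delhi=113, Dhaka=376, Pittsburgh=124, Riyadh=220. Sum = 54 + 113 + 376 + 124 + 220 = 887.

887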